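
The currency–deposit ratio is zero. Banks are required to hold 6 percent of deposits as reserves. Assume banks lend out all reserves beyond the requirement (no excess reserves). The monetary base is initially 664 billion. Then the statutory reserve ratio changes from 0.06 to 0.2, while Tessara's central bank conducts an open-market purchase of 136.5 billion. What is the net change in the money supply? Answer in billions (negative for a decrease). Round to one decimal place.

-7064.2 billion

Before: m₁ = 1 / (0.06) ≈ 16.66667, MB₁ = 664, so M₁ = 16.66667 × 664 ≈ 11066.6689 billion.
After: m₂ = 1 / (0.2) = 5, MB₂ = 664 + 136.5 = 800.5, so M₂ = 5 × 800.5 = 4002.5 billion.
ΔM = M₂ − M₁ = 4002.5 − 11066.6689 = -7064.1689 billion.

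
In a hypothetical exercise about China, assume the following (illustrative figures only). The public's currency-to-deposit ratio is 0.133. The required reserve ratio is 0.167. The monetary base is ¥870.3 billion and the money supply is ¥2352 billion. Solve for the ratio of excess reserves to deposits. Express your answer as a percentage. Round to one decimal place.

11.9%

Using m = M/MB = 2352/870.3 ≈ 2.702516. Since m = (1 + c)/(c + rr + e), the denominator satisfies c + rr + e = (1 + c)/m = (1 + 0.133) / 2.702516 ≈ 0.419239.
With c = 0.133 and rr = 0.167, the ratio of excess reserves to deposits is 0.419239 − 0.133 − 0.167 = 0.119239.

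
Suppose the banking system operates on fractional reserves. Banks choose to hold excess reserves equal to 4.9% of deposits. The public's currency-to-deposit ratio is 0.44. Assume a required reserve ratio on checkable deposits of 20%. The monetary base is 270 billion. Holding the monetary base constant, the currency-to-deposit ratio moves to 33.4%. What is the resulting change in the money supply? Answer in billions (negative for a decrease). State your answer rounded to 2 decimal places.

Initially m₁ = (1 + 0.44) / (0.2 + 0.049 + 0.44) ≈ 2.089985, so M₁ = 2.089985 × 270 ≈ 564.2959 billion.
After the change m₂ = (1 + 0.334) / (0.2 + 0.049 + 0.334) ≈ 2.288165, so M₂ = 2.288165 × 270 ≈ 617.8045 billion.
ΔM = M₂ − M₁ = 617.8045 − 564.2959 = 53.5086 billion.

53.51 billion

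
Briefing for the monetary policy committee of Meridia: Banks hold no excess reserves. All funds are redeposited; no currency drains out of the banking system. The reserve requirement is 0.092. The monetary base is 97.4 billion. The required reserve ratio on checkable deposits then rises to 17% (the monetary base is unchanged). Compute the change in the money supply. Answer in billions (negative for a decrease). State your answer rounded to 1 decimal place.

-485.8 billion

Initially m₁ = 1 / (0.092) ≈ 10.8696, so M₁ = 10.8696 × 97.4 ≈ 1058.699 billion.
After the change m₂ = 1 / (0.17) ≈ 5.8824, so M₂ = 5.8824 × 97.4 ≈ 572.9458 billion.
ΔM = M₂ − M₁ = 572.9458 − 1058.699 = -485.7532 billion.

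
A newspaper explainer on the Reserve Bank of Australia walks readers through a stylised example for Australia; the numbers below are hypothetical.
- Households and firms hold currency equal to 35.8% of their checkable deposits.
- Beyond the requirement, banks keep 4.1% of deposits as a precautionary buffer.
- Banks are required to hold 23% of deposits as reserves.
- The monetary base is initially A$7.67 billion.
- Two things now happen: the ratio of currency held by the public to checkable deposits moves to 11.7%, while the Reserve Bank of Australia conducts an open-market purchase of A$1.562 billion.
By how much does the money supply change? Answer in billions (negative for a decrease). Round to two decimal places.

Before: m₁ = (1 + 0.358) / (0.23 + 0.041 + 0.358) ≈ 2.1590, MB₁ = 7.67, so M₁ = 2.1590 × 7.67 ≈ 16.5595 billion.
After: m₂ = (1 + 0.117) / (0.23 + 0.041 + 0.117) ≈ 2.8789, MB₂ = 7.67 + 1.562 = 9.232, so M₂ = 2.8789 × 9.232 ≈ 26.578 billion.
ΔM = M₂ − M₁ = 26.578 − 16.5595 = 10.0185 billion.

A$10.02 billion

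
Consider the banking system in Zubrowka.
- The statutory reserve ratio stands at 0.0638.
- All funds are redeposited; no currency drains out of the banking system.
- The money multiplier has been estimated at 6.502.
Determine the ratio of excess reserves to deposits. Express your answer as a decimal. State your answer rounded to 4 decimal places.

Using m = 6.502. Since m = (1 + c)/(c + rr + e), the denominator satisfies c + rr + e = (1 + c)/m = (1 + 0) / 6.502 ≈ 0.153799.
With c = 0 and rr = 0.0638, the ratio of excess reserves to deposits is 0.153799 − 0 − 0.0638 = 0.089999.

0.0900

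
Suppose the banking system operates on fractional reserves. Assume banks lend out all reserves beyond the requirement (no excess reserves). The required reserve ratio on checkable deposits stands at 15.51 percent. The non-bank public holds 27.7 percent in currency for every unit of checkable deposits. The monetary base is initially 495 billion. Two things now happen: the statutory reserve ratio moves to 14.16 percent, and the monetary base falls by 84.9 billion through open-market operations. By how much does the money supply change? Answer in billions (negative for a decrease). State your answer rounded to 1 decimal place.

-211.8 billion

Before: m₁ = (1 + 0.277) / (0.1551 + 0.277) ≈ 2.95533, MB₁ = 495, so M₁ = 2.95533 × 495 ≈ 1462.8883 billion.
After: m₂ = (1 + 0.277) / (0.1416 + 0.277) ≈ 3.05065, MB₂ = 495 − 84.9 = 410.1, so M₂ = 3.05065 × 410.1 ≈ 1251.0716 billion.
ΔM = M₂ − M₁ = 1251.0716 − 1462.8883 = -211.8167 billion.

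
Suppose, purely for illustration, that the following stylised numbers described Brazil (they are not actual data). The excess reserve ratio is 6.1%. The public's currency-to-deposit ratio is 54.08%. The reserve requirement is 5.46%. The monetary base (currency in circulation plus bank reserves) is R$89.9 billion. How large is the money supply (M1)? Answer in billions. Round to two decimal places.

The money multiplier is m = (1 + c) / (rr + e + c) = (1 + 0.5408) / (0.0546 + 0.061 + 0.5408) ≈ 2.34735.
So M = m × MB = 2.34735 × 89.9 ≈ 211.0268 billion.

R$211.03 billion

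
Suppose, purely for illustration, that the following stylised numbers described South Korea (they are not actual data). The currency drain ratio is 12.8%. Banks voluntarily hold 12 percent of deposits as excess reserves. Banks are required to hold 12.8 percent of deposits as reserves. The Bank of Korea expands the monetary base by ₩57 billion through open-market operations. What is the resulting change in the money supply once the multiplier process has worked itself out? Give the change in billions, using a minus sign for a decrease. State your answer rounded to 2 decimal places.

₩171.00 billion

The money multiplier is m = (1 + c) / (rr + e + c) = (1 + 0.128) / (0.128 + 0.12 + 0.128) = 3.
The purchase adds 57 billion of base, so ΔM = m × ΔMB = 3 × (+57) = 171 billion.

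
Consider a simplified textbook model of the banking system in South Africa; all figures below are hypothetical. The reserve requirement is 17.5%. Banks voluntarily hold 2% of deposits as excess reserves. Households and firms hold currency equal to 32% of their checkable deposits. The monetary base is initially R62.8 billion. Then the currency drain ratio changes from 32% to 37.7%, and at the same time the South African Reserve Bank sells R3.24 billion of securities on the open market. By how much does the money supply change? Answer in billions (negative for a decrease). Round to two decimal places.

Before: m₁ = (1 + 0.32) / (0.175 + 0.02 + 0.32) ≈ 2.56311, MB₁ = 62.8, so M₁ = 2.56311 × 62.8 ≈ 160.9633 billion.
After: m₂ = (1 + 0.377) / (0.175 + 0.02 + 0.377) ≈ 2.40734, MB₂ = 62.8 − 3.24 = 59.56, so M₂ = 2.40734 × 59.56 ≈ 143.3812 billion.
ΔM = M₂ − M₁ = 143.3812 − 160.9633 = -17.5821 billion.

-17.58 billion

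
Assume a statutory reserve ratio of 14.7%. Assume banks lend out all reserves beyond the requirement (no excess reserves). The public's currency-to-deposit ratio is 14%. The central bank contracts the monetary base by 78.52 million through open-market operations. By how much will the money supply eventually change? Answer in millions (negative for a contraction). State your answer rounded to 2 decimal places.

-311.89 million

The money multiplier is m = (1 + c) / (rr + c) = (1 + 0.14) / (0.147 + 0.14) ≈ 3.97213.
The sale removes 78.52 million of base, so ΔM = m × ΔMB = 3.97213 × (−78.52) ≈ -311.8916 million.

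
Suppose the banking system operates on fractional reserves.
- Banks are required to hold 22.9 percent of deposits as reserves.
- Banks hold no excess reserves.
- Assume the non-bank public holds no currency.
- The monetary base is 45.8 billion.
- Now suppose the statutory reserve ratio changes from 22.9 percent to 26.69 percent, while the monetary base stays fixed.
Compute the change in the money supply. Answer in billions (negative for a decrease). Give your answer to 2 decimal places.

Initially m₁ = 1 / (0.229) ≈ 4.36681, so M₁ = 4.36681 × 45.8 ≈ 199.9999 billion.
After the change m₂ = 1 / (0.2669) ≈ 3.74672, so M₂ = 3.74672 × 45.8 ≈ 171.5998 billion.
ΔM = M₂ − M₁ = 171.5998 − 199.9999 = -28.4001 billion.

-28.40 billion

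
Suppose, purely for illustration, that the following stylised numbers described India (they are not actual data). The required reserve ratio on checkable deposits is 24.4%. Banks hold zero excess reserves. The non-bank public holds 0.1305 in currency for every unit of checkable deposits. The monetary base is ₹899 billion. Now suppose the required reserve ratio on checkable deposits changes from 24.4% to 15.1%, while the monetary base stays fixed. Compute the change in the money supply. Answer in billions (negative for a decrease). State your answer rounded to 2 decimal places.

₹896.57 billion

Initially m₁ = (1 + 0.1305) / (0.244 + 0.1305) ≈ 3.018692, so M₁ = 3.018692 × 899 ≈ 2713.8041 billion.
After the change m₂ = (1 + 0.1305) / (0.151 + 0.1305) ≈ 4.015986, so M₂ = 4.015986 × 899 ≈ 3610.3714 billion.
ΔM = M₂ − M₁ = 3610.3714 − 2713.8041 = 896.5673 billion.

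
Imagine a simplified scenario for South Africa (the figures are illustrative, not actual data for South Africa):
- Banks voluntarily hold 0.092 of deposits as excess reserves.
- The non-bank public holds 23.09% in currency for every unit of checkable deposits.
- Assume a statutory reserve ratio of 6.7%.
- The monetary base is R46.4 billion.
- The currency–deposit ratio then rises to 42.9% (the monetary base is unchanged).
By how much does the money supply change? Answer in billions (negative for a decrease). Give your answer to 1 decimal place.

-33.7 billion

Initially m₁ = (1 + 0.2309) / (0.067 + 0.092 + 0.2309) ≈ 3.1570, so M₁ = 3.1570 × 46.4 = 146.4848 billion.
After the change m₂ = (1 + 0.429) / (0.067 + 0.092 + 0.429) ≈ 2.4303, so M₂ = 2.4303 × 46.4 ≈ 112.7659 billion.
ΔM = M₂ − M₁ = 112.7659 − 146.4848 = -33.7189 billion.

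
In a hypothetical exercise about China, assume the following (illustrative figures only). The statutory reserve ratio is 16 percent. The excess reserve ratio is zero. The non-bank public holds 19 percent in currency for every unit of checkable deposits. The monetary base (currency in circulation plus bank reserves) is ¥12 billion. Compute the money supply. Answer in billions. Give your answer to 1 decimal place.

¥40.8 billion

The money multiplier is m = (1 + c) / (rr + c) = (1 + 0.19) / (0.16 + 0.19) = 3.4.
So M = m × MB = 3.4 × 12 = 40.8 billion.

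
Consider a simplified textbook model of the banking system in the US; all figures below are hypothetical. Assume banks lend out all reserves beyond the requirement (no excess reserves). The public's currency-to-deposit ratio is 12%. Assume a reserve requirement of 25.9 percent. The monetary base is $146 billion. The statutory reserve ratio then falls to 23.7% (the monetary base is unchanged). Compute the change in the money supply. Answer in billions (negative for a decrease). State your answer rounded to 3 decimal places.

$26.588 billion

Initially m₁ = (1 + 0.12) / (0.259 + 0.12) ≈ 2.9551451, so M₁ = 2.9551451 × 146 ≈ 431.4512 billion.
After the change m₂ = (1 + 0.12) / (0.237 + 0.12) ≈ 3.1372549, so M₂ = 3.1372549 × 146 ≈ 458.0392 billion.
ΔM = M₂ − M₁ = 458.0392 − 431.4512 = 26.588 billion.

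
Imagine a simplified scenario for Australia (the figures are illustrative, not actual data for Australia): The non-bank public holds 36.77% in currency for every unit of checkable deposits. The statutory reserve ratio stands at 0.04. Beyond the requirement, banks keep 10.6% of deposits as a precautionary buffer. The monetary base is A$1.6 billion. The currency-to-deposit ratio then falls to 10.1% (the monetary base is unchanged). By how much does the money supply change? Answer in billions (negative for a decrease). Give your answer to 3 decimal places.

Initially m₁ = (1 + 0.3677) / (0.04 + 0.106 + 0.3677) ≈ 2.66245, so M₁ = 2.66245 × 1.6 ≈ 4.2599 billion.
After the change m₂ = (1 + 0.101) / (0.04 + 0.106 + 0.101) ≈ 4.45749, so M₂ = 4.45749 × 1.6 ≈ 7.132 billion.
ΔM = M₂ − M₁ = 7.132 − 4.2599 = 2.8721 billion.

A$2.872 billion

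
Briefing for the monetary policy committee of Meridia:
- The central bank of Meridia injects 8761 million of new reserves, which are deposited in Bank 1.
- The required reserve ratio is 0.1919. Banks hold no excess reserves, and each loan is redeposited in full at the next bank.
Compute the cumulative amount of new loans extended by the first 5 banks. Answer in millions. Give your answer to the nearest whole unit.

24179 million

Bank i lends (1 − rr)^i of the original deposit: Bank 1 lends 8761·0.8081 = 7079.7641, Bank 2 lends 8761·0.8081² ≈ 5721.1574, and so on.
Summing a geometric series: total = 8761·[0.8081·(1 − 0.8081^5) / (1 − 0.8081)] ≈ 24179.3629 million.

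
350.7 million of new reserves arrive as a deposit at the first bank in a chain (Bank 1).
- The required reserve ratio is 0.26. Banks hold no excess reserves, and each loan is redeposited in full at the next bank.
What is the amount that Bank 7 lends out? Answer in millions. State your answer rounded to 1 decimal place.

Each bank lends a fraction (1 − rr) = 0.7400 of the deposit it receives, so Bank 7 receives 350.7·0.7400^6 and lends 350.7·0.7400^7 ≈ 42.6145 million.

42.6 million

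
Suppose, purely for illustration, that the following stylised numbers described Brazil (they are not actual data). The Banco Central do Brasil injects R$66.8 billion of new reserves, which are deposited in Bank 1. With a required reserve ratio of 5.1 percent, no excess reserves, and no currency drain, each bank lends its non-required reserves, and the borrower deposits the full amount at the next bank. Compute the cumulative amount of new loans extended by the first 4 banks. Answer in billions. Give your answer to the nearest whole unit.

R$235 billion

Bank i lends (1 − rr)^i of the original deposit: Bank 1 lends 66.8·0.9490 = 63.3932, Bank 2 lends 66.8·0.9490² ≈ 60.1601, and so on.
Summing a geometric series: total = 66.8·[0.9490·(1 − 0.9490^4) / (1 − 0.9490)] ≈ 234.8256 billion.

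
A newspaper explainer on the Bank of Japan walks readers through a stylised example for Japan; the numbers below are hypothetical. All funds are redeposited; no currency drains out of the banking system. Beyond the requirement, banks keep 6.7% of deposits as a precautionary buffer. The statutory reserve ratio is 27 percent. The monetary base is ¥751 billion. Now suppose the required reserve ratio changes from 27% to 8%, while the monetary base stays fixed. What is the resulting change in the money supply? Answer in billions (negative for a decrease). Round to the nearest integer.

¥2880 billion

Initially m₁ = 1 / (0.27 + 0.067) ≈ 2.9674, so M₁ = 2.9674 × 751 = 2228.5174 billion.
After the change m₂ = 1 / (0.08 + 0.067) ≈ 6.8027, so M₂ = 6.8027 × 751 = 5108.8277 billion.
ΔM = M₂ − M₁ = 5108.8277 − 2228.5174 = 2880.3103 billion.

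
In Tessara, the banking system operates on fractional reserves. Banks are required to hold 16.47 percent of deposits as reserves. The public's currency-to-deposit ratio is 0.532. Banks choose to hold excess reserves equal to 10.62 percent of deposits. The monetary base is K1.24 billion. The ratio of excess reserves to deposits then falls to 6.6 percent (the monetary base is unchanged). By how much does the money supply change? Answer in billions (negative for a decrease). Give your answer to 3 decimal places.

K0.125 billion

Initially m₁ = (1 + 0.532) / (0.1647 + 0.1062 + 0.532) ≈ 1.90808, so M₁ = 1.90808 × 1.24 ≈ 2.366 billion.
After the change m₂ = (1 + 0.532) / (0.1647 + 0.066 + 0.532) ≈ 2.00865, so M₂ = 2.00865 × 1.24 ≈ 2.4907 billion.
ΔM = M₂ − M₁ = 2.4907 − 2.366 = 0.1247 billion.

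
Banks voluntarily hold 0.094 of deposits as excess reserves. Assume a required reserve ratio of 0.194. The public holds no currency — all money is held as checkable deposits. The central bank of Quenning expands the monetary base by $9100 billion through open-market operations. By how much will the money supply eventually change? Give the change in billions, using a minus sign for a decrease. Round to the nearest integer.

$31597 billion

The money multiplier is m = 1 / (rr + e) = 1 / (0.194 + 0.094) ≈ 3.47222.
The purchase adds 9100 billion of base, so ΔM = m × ΔMB = 3.47222 × (+9100) = 31597.202 billion.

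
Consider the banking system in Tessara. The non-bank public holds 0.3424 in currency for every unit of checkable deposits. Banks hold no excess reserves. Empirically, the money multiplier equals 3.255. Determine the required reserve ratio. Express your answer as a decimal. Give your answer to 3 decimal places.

Using m = 3.255. Since m = (1 + c)/(c + rr + e), the denominator satisfies c + rr + e = (1 + c)/m = (1 + 0.3424) / 3.255 ≈ 0.412412.
With c = 0.3424 and e = 0, the required reserve ratio is 0.412412 − 0.3424 − 0 = 0.070012.

0.070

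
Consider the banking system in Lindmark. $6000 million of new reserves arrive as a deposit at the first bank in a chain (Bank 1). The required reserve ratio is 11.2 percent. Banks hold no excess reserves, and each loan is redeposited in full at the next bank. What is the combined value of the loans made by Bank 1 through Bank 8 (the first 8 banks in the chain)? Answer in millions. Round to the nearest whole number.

$29179 million

Bank i lends (1 − rr)^i of the original deposit: Bank 1 lends 6000·0.8880 = 5328.0000, Bank 2 lends 6000·0.8880² = 4731.2640, and so on.
Summing a geometric series: total = 6000·[0.8880·(1 − 0.8880^8) / (1 − 0.8880)] ≈ 29178.5409 million.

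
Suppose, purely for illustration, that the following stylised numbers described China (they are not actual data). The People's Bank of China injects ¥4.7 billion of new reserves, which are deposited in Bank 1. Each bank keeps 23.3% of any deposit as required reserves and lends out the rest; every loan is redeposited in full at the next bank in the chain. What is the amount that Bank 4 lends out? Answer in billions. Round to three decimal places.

Each bank lends a fraction (1 − rr) = 0.7670 of the deposit it receives, so Bank 4 receives 4.7·0.7670^3 and lends 4.7·0.7670^4 ≈ 1.6266 billion.

¥1.627 billion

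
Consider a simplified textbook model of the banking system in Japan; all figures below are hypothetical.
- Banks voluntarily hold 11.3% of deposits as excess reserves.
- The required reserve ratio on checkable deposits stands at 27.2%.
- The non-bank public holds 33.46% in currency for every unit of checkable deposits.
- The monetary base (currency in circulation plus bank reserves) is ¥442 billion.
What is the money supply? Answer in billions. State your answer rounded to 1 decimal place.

The money multiplier is m = (1 + c) / (rr + e + c) = (1 + 0.3346) / (0.272 + 0.113 + 0.3346) ≈ 1.85464.
So M = m × MB = 1.85464 × 442 ≈ 819.7509 billion.

¥819.8 billion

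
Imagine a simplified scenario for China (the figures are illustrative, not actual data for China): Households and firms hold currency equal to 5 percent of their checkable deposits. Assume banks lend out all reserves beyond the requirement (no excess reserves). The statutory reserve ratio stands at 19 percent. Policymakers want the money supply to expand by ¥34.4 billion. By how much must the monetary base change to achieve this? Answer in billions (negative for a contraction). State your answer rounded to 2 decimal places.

¥7.86 billion

The money multiplier is m = (1 + c) / (rr + c) = (1 + 0.05) / (0.19 + 0.05) = 4.37500.
ΔMB = ΔM / m = (+34.4) / 4.37500 ≈ 7.8629 billion.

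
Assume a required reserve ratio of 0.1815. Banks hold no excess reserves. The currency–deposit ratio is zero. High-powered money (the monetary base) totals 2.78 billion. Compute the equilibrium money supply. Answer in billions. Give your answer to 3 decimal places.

With no currency drain or excess reserves, the money multiplier is m = 1/rr = 1/0.1815 ≈ 5.50964.
Money supply M = m × MB = 5.50964 × 2.78 ≈ 15.3168 billion.

15.317 billion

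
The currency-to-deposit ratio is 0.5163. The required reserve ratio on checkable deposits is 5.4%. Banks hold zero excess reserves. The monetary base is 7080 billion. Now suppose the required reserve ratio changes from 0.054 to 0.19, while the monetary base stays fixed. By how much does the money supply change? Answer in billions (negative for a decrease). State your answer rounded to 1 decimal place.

Initially m₁ = (1 + 0.5163) / (0.054 + 0.5163) ≈ 2.658776, so M₁ = 2.658776 × 7080 ≈ 18824.1341 billion.
After the change m₂ = (1 + 0.5163) / (0.19 + 0.5163) ≈ 2.146821, so M₂ = 2.146821 × 7080 ≈ 15199.4927 billion.
ΔM = M₂ − M₁ = 15199.4927 − 18824.1341 = -3624.6414 billion.

-3624.6 billion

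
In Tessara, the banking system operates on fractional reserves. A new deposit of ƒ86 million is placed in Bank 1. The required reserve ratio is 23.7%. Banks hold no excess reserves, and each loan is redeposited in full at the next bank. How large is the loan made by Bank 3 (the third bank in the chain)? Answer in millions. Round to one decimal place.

Each bank lends a fraction (1 − rr) = 0.7630 of the deposit it receives, so Bank 3 receives 86·0.7630^2 and lends 86·0.7630^3 ≈ 38.2008 million.

ƒ38.2 million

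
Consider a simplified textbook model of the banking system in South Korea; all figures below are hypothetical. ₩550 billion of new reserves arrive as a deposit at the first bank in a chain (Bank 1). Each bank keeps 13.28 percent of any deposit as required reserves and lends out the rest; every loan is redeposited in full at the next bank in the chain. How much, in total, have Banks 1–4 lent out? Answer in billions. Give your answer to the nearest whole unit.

₩1560 billion

Bank i lends (1 − rr)^i of the original deposit: Bank 1 lends 550·0.8672 = 476.9600, Bank 2 lends 550·0.8672² ≈ 413.6197, and so on.
Summing a geometric series: total = 550·[0.8672·(1 − 0.8672^4) / (1 − 0.8672)] ≈ 1560.3276 billion.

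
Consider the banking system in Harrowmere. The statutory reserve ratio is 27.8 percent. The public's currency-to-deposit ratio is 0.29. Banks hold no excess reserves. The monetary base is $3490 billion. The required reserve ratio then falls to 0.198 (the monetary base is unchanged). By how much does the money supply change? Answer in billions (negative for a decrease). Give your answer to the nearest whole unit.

Initially m₁ = (1 + 0.29) / (0.278 + 0.29) ≈ 2.27113, so M₁ = 2.27113 × 3490 = 7926.2437 billion.
After the change m₂ = (1 + 0.29) / (0.198 + 0.29) ≈ 2.64344, so M₂ = 2.64344 × 3490 = 9225.6056 billion.
ΔM = M₂ − M₁ = 9225.6056 − 7926.2437 = 1299.3619 billion.

$1299 billion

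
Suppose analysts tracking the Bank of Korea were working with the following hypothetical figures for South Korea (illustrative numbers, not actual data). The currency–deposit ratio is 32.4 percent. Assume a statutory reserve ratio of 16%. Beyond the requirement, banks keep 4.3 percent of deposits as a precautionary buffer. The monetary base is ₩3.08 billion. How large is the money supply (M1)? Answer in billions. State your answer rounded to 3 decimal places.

The money multiplier is m = (1 + c) / (rr + e + c) = (1 + 0.324) / (0.16 + 0.043 + 0.324) ≈ 2.51233.
So M = m × MB = 2.51233 × 3.08 ≈ 7.738 billion.

₩7.738 billion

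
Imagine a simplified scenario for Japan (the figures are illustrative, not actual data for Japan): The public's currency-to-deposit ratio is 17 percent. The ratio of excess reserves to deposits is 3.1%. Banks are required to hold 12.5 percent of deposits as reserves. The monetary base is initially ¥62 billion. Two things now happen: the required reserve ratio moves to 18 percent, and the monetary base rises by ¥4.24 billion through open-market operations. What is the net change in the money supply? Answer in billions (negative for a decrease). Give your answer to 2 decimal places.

-19.10 billion

Before: m₁ = (1 + 0.17) / (0.125 + 0.031 + 0.17) ≈ 3.58896, MB₁ = 62, so M₁ = 3.58896 × 62 ≈ 222.5155 billion.
After: m₂ = (1 + 0.17) / (0.18 + 0.031 + 0.17) ≈ 3.07087, MB₂ = 62 + 4.24 = 66.24, so M₂ = 3.07087 × 66.24 ≈ 203.4144 billion.
ΔM = M₂ − M₁ = 203.4144 − 222.5155 = -19.1011 billion.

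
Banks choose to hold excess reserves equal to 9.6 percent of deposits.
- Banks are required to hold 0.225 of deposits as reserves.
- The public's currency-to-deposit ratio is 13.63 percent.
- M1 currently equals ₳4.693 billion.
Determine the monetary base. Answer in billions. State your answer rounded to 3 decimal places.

₳1.889 billion

The money multiplier is m = (1 + c) / (rr + e + c) = (1 + 0.1363) / (0.225 + 0.096 + 0.1363) ≈ 2.48480.
MB = M / m = 4.693 / 2.48480 ≈ 1.8887 billion.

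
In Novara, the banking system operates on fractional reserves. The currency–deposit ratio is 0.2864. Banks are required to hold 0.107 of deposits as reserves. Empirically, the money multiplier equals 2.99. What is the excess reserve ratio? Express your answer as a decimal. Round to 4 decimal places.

0.0368

Using m = 2.99. Since m = (1 + c)/(c + rr + e), the denominator satisfies c + rr + e = (1 + c)/m = (1 + 0.2864) / 2.99 ≈ 0.430234.
With c = 0.2864 and rr = 0.107, the excess reserve ratio is 0.430234 − 0.2864 − 0.107 = 0.036834.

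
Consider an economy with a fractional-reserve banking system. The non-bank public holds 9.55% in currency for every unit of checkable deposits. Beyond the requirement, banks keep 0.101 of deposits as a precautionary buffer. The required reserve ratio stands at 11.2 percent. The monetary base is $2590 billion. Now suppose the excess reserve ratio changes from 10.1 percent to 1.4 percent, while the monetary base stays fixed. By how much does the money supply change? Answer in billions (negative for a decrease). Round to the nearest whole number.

Initially m₁ = (1 + 0.0955) / (0.112 + 0.101 + 0.0955) ≈ 3.55105, so M₁ = 3.55105 × 2590 = 9197.2195 billion.
After the change m₂ = (1 + 0.0955) / (0.112 + 0.014 + 0.0955) ≈ 4.94582, so M₂ = 4.94582 × 2590 = 12809.6738 billion.
ΔM = M₂ − M₁ = 12809.6738 − 9197.2195 = 3612.4543 billion.

$3612 billion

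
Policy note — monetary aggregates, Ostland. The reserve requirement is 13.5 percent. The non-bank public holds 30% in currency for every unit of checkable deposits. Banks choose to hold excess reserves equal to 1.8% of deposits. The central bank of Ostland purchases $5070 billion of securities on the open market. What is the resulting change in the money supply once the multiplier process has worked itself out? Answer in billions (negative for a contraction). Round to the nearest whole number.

The money multiplier is m = (1 + c) / (rr + e + c) = (1 + 0.3) / (0.135 + 0.018 + 0.3) ≈ 2.86976.
The purchase adds 5070 billion of base, so ΔM = m × ΔMB = 2.86976 × (+5070) = 14549.6832 billion.

$14550 billion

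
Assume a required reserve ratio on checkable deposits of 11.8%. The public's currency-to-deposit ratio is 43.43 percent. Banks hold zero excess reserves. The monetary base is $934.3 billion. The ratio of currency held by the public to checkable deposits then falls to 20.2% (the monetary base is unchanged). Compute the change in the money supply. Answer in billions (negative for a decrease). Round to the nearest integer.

$1083 billion

Initially m₁ = (1 + 0.4343) / (0.118 + 0.4343) ≈ 2.5970, so M₁ = 2.5970 × 934.3 = 2426.3771 billion.
After the change m₂ = (1 + 0.202) / (0.118 + 0.202) ≈ 3.7562, so M₂ = 3.7562 × 934.3 ≈ 3509.4177 billion.
ΔM = M₂ − M₁ = 3509.4177 − 2426.3771 = 1083.0406 billion.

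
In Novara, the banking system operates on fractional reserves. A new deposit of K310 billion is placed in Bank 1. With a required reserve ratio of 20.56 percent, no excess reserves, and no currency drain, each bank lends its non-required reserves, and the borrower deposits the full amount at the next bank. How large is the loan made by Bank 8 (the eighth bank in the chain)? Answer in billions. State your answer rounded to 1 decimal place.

K49.2 billion

Each bank lends a fraction (1 − rr) = 0.7944 of the deposit it receives, so Bank 8 receives 310·0.7944^7 and lends 310·0.7944^8 ≈ 49.1672 billion.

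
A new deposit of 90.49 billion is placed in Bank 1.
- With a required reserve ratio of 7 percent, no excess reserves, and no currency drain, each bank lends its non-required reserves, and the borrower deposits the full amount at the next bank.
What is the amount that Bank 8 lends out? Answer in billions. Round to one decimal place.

50.6 billion

Each bank lends a fraction (1 − rr) = 0.9300 of the deposit it receives, so Bank 8 receives 90.49·0.9300^7 and lends 90.49·0.9300^8 ≈ 50.6366 billion.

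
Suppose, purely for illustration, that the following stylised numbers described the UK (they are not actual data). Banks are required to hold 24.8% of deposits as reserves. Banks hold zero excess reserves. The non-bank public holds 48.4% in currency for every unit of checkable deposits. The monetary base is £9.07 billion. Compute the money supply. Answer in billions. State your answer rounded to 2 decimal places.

The money multiplier is m = (1 + c) / (rr + c) = (1 + 0.484) / (0.248 + 0.484) ≈ 2.0273.
So M = m × MB = 2.0273 × 9.07 ≈ 18.3876 billion.

£18.39 billion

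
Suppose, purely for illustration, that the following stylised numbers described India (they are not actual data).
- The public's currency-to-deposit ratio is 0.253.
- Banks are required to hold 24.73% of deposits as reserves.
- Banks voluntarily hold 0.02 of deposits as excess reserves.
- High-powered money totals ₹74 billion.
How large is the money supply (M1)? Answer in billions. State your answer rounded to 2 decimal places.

The money multiplier is m = (1 + c) / (rr + e + c) = (1 + 0.253) / (0.2473 + 0.02 + 0.253) ≈ 2.40823.
So M = m × MB = 2.40823 × 74 ≈ 178.209 billion.

₹178.21 billion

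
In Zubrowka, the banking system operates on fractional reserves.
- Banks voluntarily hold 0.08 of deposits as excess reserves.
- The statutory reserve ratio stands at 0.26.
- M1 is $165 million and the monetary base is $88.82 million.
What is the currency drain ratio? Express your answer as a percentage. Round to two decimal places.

42.95%

Using m = M/MB = 165/88.82 ≈ 1.857690. From m = (1 + c)/(c + rr + e), rearranging gives 1 + c = m·(c + rr + e), so c·(1 − m) = m·(rr + e) − 1.
Hence c = [m·(rr + e) − 1]/(1 − m) = [1.857690 × (0.26 + 0.08) − 1] / (1 − 1.857690) ≈ 0.429509.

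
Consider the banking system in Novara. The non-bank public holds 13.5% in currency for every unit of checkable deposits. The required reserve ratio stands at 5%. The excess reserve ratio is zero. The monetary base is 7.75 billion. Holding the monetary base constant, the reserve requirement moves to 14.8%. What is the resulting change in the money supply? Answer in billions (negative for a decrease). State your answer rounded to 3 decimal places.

-16.465 billion

Initially m₁ = (1 + 0.135) / (0.05 + 0.135) ≈ 6.13514, so M₁ = 6.13514 × 7.75 ≈ 47.5473 billion.
After the change m₂ = (1 + 0.135) / (0.148 + 0.135) ≈ 4.01060, so M₂ = 4.01060 × 7.75 ≈ 31.0822 billion.
ΔM = M₂ − M₁ = 31.0822 − 47.5473 = -16.4651 billion.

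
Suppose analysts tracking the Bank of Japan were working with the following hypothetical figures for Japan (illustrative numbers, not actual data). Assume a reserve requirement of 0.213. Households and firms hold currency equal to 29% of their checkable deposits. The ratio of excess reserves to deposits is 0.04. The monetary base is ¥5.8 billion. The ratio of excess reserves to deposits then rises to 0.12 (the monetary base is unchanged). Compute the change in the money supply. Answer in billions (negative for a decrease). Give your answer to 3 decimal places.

-1.769 billion

Initially m₁ = (1 + 0.29) / (0.213 + 0.04 + 0.29) ≈ 2.37569, so M₁ = 2.37569 × 5.8 ≈ 13.779 billion.
After the change m₂ = (1 + 0.29) / (0.213 + 0.12 + 0.29) ≈ 2.07063, so M₂ = 2.07063 × 5.8 ≈ 12.0097 billion.
ΔM = M₂ − M₁ = 12.0097 − 13.779 = -1.7693 billion.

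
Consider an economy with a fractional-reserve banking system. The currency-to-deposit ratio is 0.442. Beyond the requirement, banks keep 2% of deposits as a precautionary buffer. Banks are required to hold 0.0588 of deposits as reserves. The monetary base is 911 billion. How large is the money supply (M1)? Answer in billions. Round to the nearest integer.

2522 billion

The money multiplier is m = (1 + c) / (rr + e + c) = (1 + 0.442) / (0.0588 + 0.02 + 0.442) ≈ 2.7688.
So M = m × MB = 2.7688 × 911 = 2522.3768 billion.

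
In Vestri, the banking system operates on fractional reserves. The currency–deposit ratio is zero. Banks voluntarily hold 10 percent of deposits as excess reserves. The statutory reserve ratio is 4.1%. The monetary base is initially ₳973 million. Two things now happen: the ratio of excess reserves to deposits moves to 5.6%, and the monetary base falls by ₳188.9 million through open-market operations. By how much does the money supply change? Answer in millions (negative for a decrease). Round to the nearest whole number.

₳1183 million

Before: m₁ = 1 / (0.041 + 0.1) ≈ 7.0922, MB₁ = 973, so M₁ = 7.0922 × 973 = 6900.7106 million.
After: m₂ = 1 / (0.041 + 0.056) ≈ 10.3093, MB₂ = 973 − 188.9 = 784.1, so M₂ = 10.3093 × 784.1 ≈ 8083.5221 million.
ΔM = M₂ − M₁ = 8083.5221 − 6900.7106 = 1182.8115 million.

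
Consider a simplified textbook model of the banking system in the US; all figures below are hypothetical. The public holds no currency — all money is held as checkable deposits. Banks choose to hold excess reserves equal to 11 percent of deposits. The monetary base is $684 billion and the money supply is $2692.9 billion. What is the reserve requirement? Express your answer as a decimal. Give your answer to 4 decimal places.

Using m = M/MB = 2692.9/684 ≈ 3.936988. Since m = (1 + c)/(c + rr + e), the denominator satisfies c + rr + e = (1 + c)/m = (1 + 0) / 3.936988 ≈ 0.254001.
With c = 0 and e = 0.11, the reserve requirement is 0.254001 − 0 − 0.11 = 0.144001.

0.1440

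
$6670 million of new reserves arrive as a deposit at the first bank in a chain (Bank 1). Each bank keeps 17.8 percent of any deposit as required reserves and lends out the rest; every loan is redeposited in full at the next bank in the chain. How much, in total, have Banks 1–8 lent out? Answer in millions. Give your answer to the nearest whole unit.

$24382 million

Bank i lends (1 − rr)^i of the original deposit: Bank 1 lends 6670·0.8220 = 5482.7400, Bank 2 lends 6670·0.8220² ≈ 4506.8123, and so on.
Summing a geometric series: total = 6670·[0.8220·(1 − 0.8220^8) / (1 − 0.8220)] ≈ 24381.6564 million.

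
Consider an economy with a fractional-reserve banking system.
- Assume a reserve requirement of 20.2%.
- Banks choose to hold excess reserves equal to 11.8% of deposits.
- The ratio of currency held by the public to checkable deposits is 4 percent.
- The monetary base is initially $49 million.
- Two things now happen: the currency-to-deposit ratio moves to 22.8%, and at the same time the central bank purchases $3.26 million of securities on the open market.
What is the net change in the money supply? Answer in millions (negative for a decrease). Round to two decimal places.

-24.45 million

Before: m₁ = (1 + 0.04) / (0.202 + 0.118 + 0.04) ≈ 2.88889, MB₁ = 49, so M₁ = 2.88889 × 49 ≈ 141.5556 million.
After: m₂ = (1 + 0.228) / (0.202 + 0.118 + 0.228) ≈ 2.24088, MB₂ = 49 + 3.26 = 52.26, so M₂ = 2.24088 × 52.26 ≈ 117.1084 million.
ΔM = M₂ − M₁ = 117.1084 − 141.5556 = -24.4472 million.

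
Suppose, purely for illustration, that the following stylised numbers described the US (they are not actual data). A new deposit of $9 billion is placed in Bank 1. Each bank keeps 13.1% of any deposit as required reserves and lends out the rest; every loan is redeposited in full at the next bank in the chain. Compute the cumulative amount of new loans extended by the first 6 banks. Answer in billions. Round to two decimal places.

Bank i lends (1 − rr)^i of the original deposit: Bank 1 lends 9·0.8690 = 7.8210, Bank 2 lends 9·0.8690² ≈ 6.7964, and so on.
Summing a geometric series: total = 9·[0.8690·(1 − 0.8690^6) / (1 − 0.8690)] ≈ 33.9918 billion.

$33.99 billion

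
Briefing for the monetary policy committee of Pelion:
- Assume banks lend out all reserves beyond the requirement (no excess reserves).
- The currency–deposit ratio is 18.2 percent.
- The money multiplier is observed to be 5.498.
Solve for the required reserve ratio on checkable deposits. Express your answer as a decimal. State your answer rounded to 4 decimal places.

Using m = 5.498. Since m = (1 + c)/(c + rr + e), the denominator satisfies c + rr + e = (1 + c)/m = (1 + 0.182) / 5.498 ≈ 0.214987.
With c = 0.182 and e = 0, the required reserve ratio on checkable deposits is 0.214987 − 0.182 − 0 = 0.032987.

0.0330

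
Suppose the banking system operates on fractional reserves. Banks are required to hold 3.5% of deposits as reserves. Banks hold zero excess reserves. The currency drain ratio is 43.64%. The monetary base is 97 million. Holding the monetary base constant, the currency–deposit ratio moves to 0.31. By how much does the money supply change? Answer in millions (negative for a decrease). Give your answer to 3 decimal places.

72.751 million

Initially m₁ = (1 + 0.4364) / (0.035 + 0.4364) ≈ 3.047094, so M₁ = 3.047094 × 97 ≈ 295.5681 million.
After the change m₂ = (1 + 0.31) / (0.035 + 0.31) ≈ 3.797101, so M₂ = 3.797101 × 97 ≈ 368.3188 million.
ΔM = M₂ − M₁ = 368.3188 − 295.5681 = 72.7507 million.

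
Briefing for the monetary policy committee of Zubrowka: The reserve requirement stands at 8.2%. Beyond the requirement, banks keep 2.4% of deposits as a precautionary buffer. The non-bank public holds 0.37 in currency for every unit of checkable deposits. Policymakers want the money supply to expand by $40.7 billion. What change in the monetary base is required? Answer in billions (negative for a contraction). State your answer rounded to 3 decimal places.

The money multiplier is m = (1 + c) / (rr + e + c) = (1 + 0.37) / (0.082 + 0.024 + 0.37) ≈ 2.878151.
ΔMB = ΔM / m = (+40.7) / 2.878151 ≈ 14.141 billion.

$14.141 billion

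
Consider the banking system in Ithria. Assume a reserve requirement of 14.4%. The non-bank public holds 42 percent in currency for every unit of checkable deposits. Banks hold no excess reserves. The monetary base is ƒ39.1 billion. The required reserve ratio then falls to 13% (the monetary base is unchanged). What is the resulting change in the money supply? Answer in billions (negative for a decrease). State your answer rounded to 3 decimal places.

Initially m₁ = (1 + 0.42) / (0.144 + 0.42) ≈ 2.517730, so M₁ = 2.517730 × 39.1 ≈ 98.4432 billion.
After the change m₂ = (1 + 0.42) / (0.13 + 0.42) ≈ 2.581818, so M₂ = 2.581818 × 39.1 ≈ 100.9491 billion.
ΔM = M₂ − M₁ = 100.9491 − 98.4432 = 2.5059 billion.

ƒ2.506 billion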